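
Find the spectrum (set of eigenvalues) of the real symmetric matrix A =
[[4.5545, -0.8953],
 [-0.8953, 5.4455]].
sigma(A) ≈ {4, 6}

A is real symmetric, so its spectrum consists of real eigenvalues. Expanding the characteristic polynomial of the displayed matrix gives
  det(λ I - A) = p(λ) = λ^2 + (-10)λ + (24).
Solving p(λ) = 0 yields eigenvalues ≈ 4, 6. (A is shown rounded to 4 decimals, so these recover the underlying integer eigenvalues to within that precision.)
Verification: the trace of A = 10 equals the sum of eigenvalues 10, and det(A) ≈ 24.0000 matches the eigenvalue product 24.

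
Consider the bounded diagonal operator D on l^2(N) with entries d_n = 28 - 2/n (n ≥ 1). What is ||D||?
||D|| = 28

For a diagonal operator on l^2 with entries d_n, ||D|| = sup_n |d_n|. Here d_1 = 26, d_2 = 27, ..., and d_n = 28 - 2/n increases monotonically toward 28. All terms lie in [26, 28), so |d_n| = d_n and the supremum is the limit 28, which is not attained by any individual d_n. Hence ||D|| = 28.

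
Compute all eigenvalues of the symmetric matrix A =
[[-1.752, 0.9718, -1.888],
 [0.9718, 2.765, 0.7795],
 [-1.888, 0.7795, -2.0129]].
sigma(A) ≈ {-4, 0, 3}

A is real symmetric, so its spectrum consists of real eigenvalues. Expanding the characteristic polynomial of the displayed matrix gives
  det(λ I - A) = p(λ) = λ^3 + (1)λ^2 + (-12)λ + (0).
Solving p(λ) = 0 yields eigenvalues ≈ -4, 0, 3. (A is shown rounded to 4 decimals, so these recover the underlying integer eigenvalues to within that precision.)
Verification: the trace of A = -1 equals the sum of eigenvalues -1, and det(A) ≈ 0.0002 matches the eigenvalue product 0.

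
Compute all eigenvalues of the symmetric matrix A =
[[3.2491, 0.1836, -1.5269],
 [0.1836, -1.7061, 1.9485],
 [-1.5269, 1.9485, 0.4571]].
sigma(A) ≈ {-3, 1, 4}

A is real symmetric, so its spectrum consists of real eigenvalues. Expanding the characteristic polynomial of the displayed matrix gives
  det(λ I - A) = p(λ) = λ^3 + (-2)λ^2 + (-11)λ + (12).
Solving p(λ) = 0 yields eigenvalues ≈ -3, 1, 4. (A is shown rounded to 4 decimals, so these recover the underlying integer eigenvalues to within that precision.)
Verification: the trace of A = 2 equals the sum of eigenvalues 2, and det(A) ≈ -11.9998 matches the eigenvalue product -12.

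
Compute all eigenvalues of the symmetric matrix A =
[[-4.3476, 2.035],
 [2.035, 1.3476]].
sigma(A) ≈ {-5, 2}

A is real symmetric, so its spectrum consists of real eigenvalues. Expanding the characteristic polynomial of the displayed matrix gives
  det(λ I - A) = p(λ) = λ^2 + (3)λ + (-10).
Solving p(λ) = 0 yields eigenvalues ≈ -5, 2. (A is shown rounded to 4 decimals, so these recover the underlying integer eigenvalues to within that precision.)
Verification: the trace of A = -3 equals the sum of eigenvalues -3, and det(A) ≈ -10.0001 matches the eigenvalue product -10.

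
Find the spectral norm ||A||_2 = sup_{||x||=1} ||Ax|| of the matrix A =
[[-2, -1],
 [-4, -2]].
||A||_2 = 5 (= sqrt(largest eigenvalue of A^T A))

||A||_2 = sigma_max(A) = sqrt(lambda_max(A^T A)). Form the symmetric matrix M = A^T A =
[[20, 10],
 [10, 5]].
Its characteristic polynomial (trace, determinant of M give the coefficients) is
  p(λ) = det(λ I - M) = λ^2 - 25λ.
For λ^2 - 25λ the discriminant is 625. It is a perfect square (25^2), so the roots are rational: λ = (25 ± 25)/2 = 25, 0.
So the eigenvalues of A^T A are ≈ 0, 25 (all ≥ 0, as they must be for A^T A). The largest is λ_max = 25, hence ||A||_2 = sqrt(λ_max) = 5.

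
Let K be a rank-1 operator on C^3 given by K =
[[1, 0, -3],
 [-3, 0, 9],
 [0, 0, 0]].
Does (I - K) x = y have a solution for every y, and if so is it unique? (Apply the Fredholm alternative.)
(I - K) is singular (det(I - K) = 0, i.e. 1 ∈ sigma(K)). (I - K) x = y is solvable iff y ⊥ ker((I - K)^*) = span{(1, 0, -3)}, i.e. iff y_1 - 3y_3 = 0. When solvable, the solutions are x = y + c·(1, -3, 0), c arbitrary (ker(I - K) = span{(1, -3, 0)}, dimension 1).

K has rank 1, so it is an outer product K = u v^T: every row of K is a multiple of one row vector. Reading off the entries, u = (1, -3, 0) and v = (1, 0, -3) (row i of K equals u_i·v^T). A rank-one matrix u v^T satisfies K u = u (v·u) and kills the (2)-dimensional subspace v^⊥, so its characteristic polynomial is lambda^2 (lambda - v·u) with v·u = tr K = 1. Hence the eigenvalues of I - K are 1 (multiplicity 2) and 1 - (1) = 0, so det(I - K) = 0. (Direct check: I - K =
[[0, 0, 3],
 [3, 1, -9],
 [0, 0, 1]]
has determinant 0.) So 1 is an eigenvalue of K and (I - K) is not invertible. The finite-dimensional Fredholm alternative says: either (I - K) is invertible, or ker(I - K) ≠ {0} and then range(I - K) = ker((I - K)^*)^⊥, with dim ker(I - K) = dim ker((I - K)^*). We are in the second case, so we need both kernels. Kernel of I - K: (I - K) u = u - u (v·u) = u - u = 0, so ker(I - K) = span{u} = span{(1, -3, 0)} (it is exactly 1-dimensional because rank(I - K) = 2). Kernel of the adjoint: K is real, so (I - K)^* = I - K^T = I - v u^T, and (I - v u^T) v = v - v (u·v) = 0; hence ker((I - K)^*) = span{v} = span{(1, 0, -3)}. Therefore (I - K) x = y is solvable iff <y, v> = 0, i.e. iff y_1 - 3y_3 = 0. When this holds, K y = u (v·y) = 0, so (I - K) y = y and x = y is a particular solution; the full solution set is the line x = y + c·u = y + c·(1, -3, 0), c ∈ C.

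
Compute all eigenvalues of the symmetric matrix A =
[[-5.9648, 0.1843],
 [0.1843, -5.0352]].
sigma(A) ≈ {-6, -5}

A is real symmetric, so its spectrum consists of real eigenvalues. Expanding the characteristic polynomial of the displayed matrix gives
  det(λ I - A) = p(λ) = λ^2 + (11)λ + (30).
Solving p(λ) = 0 yields eigenvalues ≈ -6, -5. (A is shown rounded to 4 decimals, so these recover the underlying integer eigenvalues to within that precision.)
Verification: the trace of A = -11 equals the sum of eigenvalues -11, and det(A) ≈ 30.0000 matches the eigenvalue product 30.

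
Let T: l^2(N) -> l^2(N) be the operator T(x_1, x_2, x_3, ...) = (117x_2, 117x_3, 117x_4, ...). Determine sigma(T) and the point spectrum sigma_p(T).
sigma(T) = closed disk {z in C : |z| ≤ 117}; sigma_p(T) = open disk {z in C : |z| < 117}

Note T = 117·V where V is the unit left shift (V x)_k = x_{k+1}; so sigma(T) = 117·sigma(V) and ||T|| = 117||V||. ||T x||^2 = 13689sum_{k≥2} |x_k|^2 ≤ 13689||x||^2, with equality on {x : x_1 = 0}, so ||T|| = 117. For any lambda with |lambda| < 117, set r = lambda/117 (|r| < 1); the vector x = (1, r, r^2, ...) is in l^2 and satisfies T x = 117(r, r^2, ...) = lambda x, so lambda is an eigenvalue. On the boundary |lambda| = 117 the geometric series diverges, so no l^2 eigenvector exists, but these lambda lie in the approximate point spectrum. Hence sigma(T) is the closed disk of radius 117 and sigma_p(T) is the open disk.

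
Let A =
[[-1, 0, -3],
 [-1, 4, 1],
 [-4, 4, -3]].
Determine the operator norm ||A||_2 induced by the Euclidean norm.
||A||_2 ≈ 7.2606 (= sqrt(largest eigenvalue of A^T A))

||A||_2 = sigma_max(A) = sqrt(lambda_max(A^T A)). Form the symmetric matrix M = A^T A =
[[18, -20, 14],
 [-20, 32, -8],
 [14, -8, 19]].
Its characteristic polynomial (trace, sum of principal 2x2 minors, determinant of M give the coefficients) is
  p(λ) = det(λ I - M) = λ^3 - 69λ^2 + 866λ - 400.
No integer candidate from the rational root theorem (±divisors of 400) is a root, so the roots are irrational. The cubic discriminant is Δ = 872987332 > 0, so there are three distinct real roots. p(0) = -400 and p(1) = 398 have opposite signs, so a root lies in (0, 1); Newton's method refines it to λ ≈ 0.4801. p(15) = 440 and p(16) = -112 have opposite signs, so a root lies in (15, 16); Newton's method refines it to λ ≈ 15.8035. p(52) = -1336 and p(53) = 554 have opposite signs, so a root lies in (52, 53); Newton's method refines it to λ ≈ 52.7164. Check (Vieta): the three roots sum to 69, matching tr M = 69.
So the eigenvalues of A^T A are ≈ 0.4801, 15.8035, 52.7164 (all ≥ 0, as they must be for A^T A). The largest is λ_max ≈ 52.7164, hence ||A||_2 = sqrt(λ_max) ≈ 7.2606.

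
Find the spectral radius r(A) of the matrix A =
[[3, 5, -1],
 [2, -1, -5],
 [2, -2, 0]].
r(A) ≈ 5.1055

The eigenvalues of A are the roots of its characteristic polynomial. With M = A (coefficients from the trace, the sum of principal 2x2 minors, and det A):
  p(λ) = det(λ I - M) = λ^3 - 2λ^2 - 21λ + 78.
No integer candidate from the rational root theorem (±divisors of 78) is a root, so the roots are irrational. The cubic discriminant is Δ = -63996 < 0, so there is one real root and a complex-conjugate pair. p(-6) = -84 and p(-5) = 8 have opposite signs, so a root lies in (-6, -5); Newton's method refines it to λ ≈ -5.1055. Dividing out (λ - (-5.1055)) leaves approximately λ^2 - 7.1055λ + 15.2775. For λ^2 - 7.1055λ + 15.2775 the discriminant is -10.6216. It is negative, so the remaining roots are the complex-conjugate pair λ ≈ 3.5528 ± 1.6295i. Their product equals the constant term, so |λ|^2 ≈ 15.2775 and |λ| ≈ 3.9086.
Thus the eigenvalues (to 4 decimals) are -5.1055 (modulus 5.1055); 3.5528 ± 1.6295i (modulus 3.9086). The spectral radius is the largest modulus: r(A) ≈ 5.1055. (Cross-check: r(A) ≤ ||A||_2 ≈ 6.245; equality holds whenever A is normal, though it can also hold for some non-normal A.)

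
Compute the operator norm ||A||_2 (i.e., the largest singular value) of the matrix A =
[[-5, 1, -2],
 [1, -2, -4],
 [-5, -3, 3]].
||A||_2 ≈ 7.4801 (= sqrt(largest eigenvalue of A^T A))

||A||_2 = sigma_max(A) = sqrt(lambda_max(A^T A)). Form the symmetric matrix M = A^T A =
[[51, 8, -9],
 [8, 14, -3],
 [-9, -3, 29]].
Its characteristic polynomial (trace, sum of principal 2x2 minors, determinant of M give the coefficients) is
  p(λ) = det(λ I - M) = λ^3 - 94λ^2 + 2445λ - 17689.
No integer candidate from the rational root theorem (±divisors of 17689) is a root, so the roots are irrational. The cubic discriminant is Δ = 317955089 > 0, so there are three distinct real roots. p(12) = -157 and p(13) = 407 have opposite signs, so a root lies in (12, 13); Newton's method refines it to λ ≈ 12.2591. p(25) = 311 and p(26) = -87 have opposite signs, so a root lies in (25, 26); Newton's method refines it to λ ≈ 25.7886. p(55) = -1189 and p(56) = 63 have opposite signs, so a root lies in (55, 56); Newton's method refines it to λ ≈ 55.9523. Check (Vieta): the three roots sum to 94, matching tr M = 94.
So the eigenvalues of A^T A are ≈ 12.2591, 25.7886, 55.9523 (all ≥ 0, as they must be for A^T A). The largest is λ_max ≈ 55.9523, hence ||A||_2 = sqrt(λ_max) ≈ 7.4801.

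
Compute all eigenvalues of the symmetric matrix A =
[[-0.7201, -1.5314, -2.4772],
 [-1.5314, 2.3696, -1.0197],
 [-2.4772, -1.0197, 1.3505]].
sigma(A) ≈ {-3, 3} (3 with multiplicity 2)

A is real symmetric, so its spectrum consists of real eigenvalues. Expanding the characteristic polynomial of the displayed matrix gives
  det(λ I - A) = p(λ) = λ^3 + (-3)λ^2 + (-9)λ + (27).
Solving p(λ) = 0 yields eigenvalues ≈ -3, 3, 3. (A is shown rounded to 4 decimals, so these recover the underlying integer eigenvalues to within that precision.)
Verification: the trace of A = 3 equals the sum of eigenvalues 3, and det(A) ≈ -27.0006 matches the eigenvalue product -27.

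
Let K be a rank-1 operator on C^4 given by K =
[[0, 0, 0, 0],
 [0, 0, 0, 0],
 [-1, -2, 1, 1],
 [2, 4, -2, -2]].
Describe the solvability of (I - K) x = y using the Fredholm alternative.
(I - K) is invertible (det(I - K) = 2 ≠ 0), so for every y in C^4 the equation (I - K) x = y has a unique solution.

K has rank 1, so it is an outer product K = u v^T: every row of K is a multiple of one row vector. Reading off the entries, u = (0, 0, 1, -2) and v = (-1, -2, 1, 1) (row i of K equals u_i·v^T). A rank-one matrix u v^T satisfies K u = u (v·u) and kills the (3)-dimensional subspace v^⊥, so its characteristic polynomial is lambda^3 (lambda - v·u) with v·u = tr K = -1. Hence the eigenvalues of I - K are 1 (multiplicity 3) and 1 - (-1) = 2, so det(I - K) = 2. (Direct check: I - K =
[[1, 0, 0, 0],
 [0, 1, 0, 0],
 [1, 2, 0, -1],
 [-2, -4, 2, 3]]
has determinant 2.) The finite-dimensional Fredholm alternative says: either (I - K) is invertible, or ker(I - K) ≠ {0} and then range(I - K) = ker((I - K)^*)^⊥, with dim ker(I - K) = dim ker((I - K)^*). Since det(I - K) ≠ 0, 1 is not an eigenvalue of K and ker(I - K) = {0}, so we are in the first case: for every y there is a unique x = (I - K)^(-1) y. Explicitly, by the Sherman–Morrison formula, (I - u v^T)^(-1) = I + u v^T/(1 - v·u), i.e. (I - K)^(-1) = I + K/(2).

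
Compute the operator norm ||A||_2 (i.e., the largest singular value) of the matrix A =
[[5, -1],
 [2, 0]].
||A||_2 = sqrt((30 + sqrt(884))/2) ≈ 5.465 (= sqrt(largest eigenvalue of A^T A))

||A||_2 = sigma_max(A) = sqrt(lambda_max(A^T A)). Form the symmetric matrix M = A^T A =
[[29, -5],
 [-5, 1]].
Its characteristic polynomial (trace, determinant of M give the coefficients) is
  p(λ) = det(λ I - M) = λ^2 - 30λ + 4.
For λ^2 - 30λ + 4 the discriminant is 884. It is nonnegative but not a perfect square, so the roots are real and irrational: λ = (30 ± sqrt(884))/2 ≈ 29.8661, 0.1339.
So the eigenvalues of A^T A are ≈ 0.1339, 29.8661 (all ≥ 0, as they must be for A^T A). The largest is λ_max = (30 + sqrt(884))/2 ≈ 29.8661, hence ||A||_2 = sqrt(λ_max) = sqrt((30 + sqrt(884))/2) ≈ 5.465.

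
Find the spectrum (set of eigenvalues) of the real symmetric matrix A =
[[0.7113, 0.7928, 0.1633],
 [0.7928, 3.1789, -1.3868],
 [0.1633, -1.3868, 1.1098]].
sigma(A) ≈ {0, 1, 4}

A is real symmetric, so its spectrum consists of real eigenvalues. Expanding the characteristic polynomial of the displayed matrix gives
  det(λ I - A) = p(λ) = λ^3 + (-5)λ^2 + (4)λ + (0).
Solving p(λ) = 0 yields eigenvalues ≈ 0, 1, 4. (A is shown rounded to 4 decimals, so these recover the underlying integer eigenvalues to within that precision.)
Verification: the trace of A = 5 equals the sum of eigenvalues 5, and det(A) ≈ 0.0000 matches the eigenvalue product 0.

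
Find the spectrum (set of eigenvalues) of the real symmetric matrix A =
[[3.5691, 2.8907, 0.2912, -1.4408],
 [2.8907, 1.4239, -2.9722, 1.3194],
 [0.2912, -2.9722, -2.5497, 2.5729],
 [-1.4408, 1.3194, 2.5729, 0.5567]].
sigma(A) ≈ {-6, 1, 2, 6}

A is real symmetric, so its spectrum consists of real eigenvalues. Expanding the characteristic polynomial of the displayed matrix gives
  det(λ I - A) = p(λ) = λ^4 + (-3)λ^3 + (-34)λ^2 + (108)λ + (-72).
Solving p(λ) = 0 yields eigenvalues ≈ -6, 1, 2, 6. (A is shown rounded to 4 decimals, so these recover the underlying integer eigenvalues to within that precision.)
Verification: the trace of A = 3 equals the sum of eigenvalues 3, and det(A) ≈ -71.9992 matches the eigenvalue product -72.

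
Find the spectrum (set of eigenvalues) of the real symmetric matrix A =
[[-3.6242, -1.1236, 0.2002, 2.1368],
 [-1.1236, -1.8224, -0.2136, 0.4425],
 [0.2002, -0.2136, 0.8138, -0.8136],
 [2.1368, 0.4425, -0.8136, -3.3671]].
sigma(A) ≈ {-6, -2, -1, 1}

A is real symmetric, so its spectrum consists of real eigenvalues. Expanding the characteristic polynomial of the displayed matrix gives
  det(λ I - A) = p(λ) = λ^4 + (8)λ^3 + (11)λ^2 + (-8)λ + (-12).
Solving p(λ) = 0 yields eigenvalues ≈ -6, -2, -1, 1. (A is shown rounded to 4 decimals, so these recover the underlying integer eigenvalues to within that precision.)
Verification: the trace of A = -8 equals the sum of eigenvalues -8, and det(A) ≈ -12.0005 matches the eigenvalue product -12.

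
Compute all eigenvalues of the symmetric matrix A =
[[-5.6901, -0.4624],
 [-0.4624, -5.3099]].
sigma(A) ≈ {-6, -5}

A is real symmetric, so its spectrum consists of real eigenvalues. Expanding the characteristic polynomial of the displayed matrix gives
  det(λ I - A) = p(λ) = λ^2 + (11)λ + (30).
Solving p(λ) = 0 yields eigenvalues ≈ -6, -5. (A is shown rounded to 4 decimals, so these recover the underlying integer eigenvalues to within that precision.)
Verification: the trace of A = -11 equals the sum of eigenvalues -11, and det(A) ≈ 30.0000 matches the eigenvalue product 30.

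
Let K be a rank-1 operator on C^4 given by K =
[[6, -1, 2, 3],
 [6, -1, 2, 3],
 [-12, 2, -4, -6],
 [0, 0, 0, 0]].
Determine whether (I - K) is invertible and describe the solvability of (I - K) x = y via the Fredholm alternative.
(I - K) is singular (det(I - K) = 0, i.e. 1 ∈ sigma(K)). (I - K) x = y is solvable iff y ⊥ ker((I - K)^*) = span{(6, -1, 2, 3)}, i.e. iff 6y_1 - y_2 + 2y_3 + 3y_4 = 0. When solvable, the solutions are x = y + c·(1, 1, -2, 0), c arbitrary (ker(I - K) = span{(1, 1, -2, 0)}, dimension 1).

K has rank 1, so it is an outer product K = u v^T: every row of K is a multiple of one row vector. Reading off the entries, u = (1, 1, -2, 0) and v = (6, -1, 2, 3) (row i of K equals u_i·v^T). A rank-one matrix u v^T satisfies K u = u (v·u) and kills the (3)-dimensional subspace v^⊥, so its characteristic polynomial is lambda^3 (lambda - v·u) with v·u = tr K = 1. Hence the eigenvalues of I - K are 1 (multiplicity 3) and 1 - (1) = 0, so det(I - K) = 0. (Direct check: I - K =
[[-5, 1, -2, -3],
 [-6, 2, -2, -3],
 [12, -2, 5, 6],
 [0, 0, 0, 1]]
has determinant 0.) So 1 is an eigenvalue of K and (I - K) is not invertible. The finite-dimensional Fredholm alternative says: either (I - K) is invertible, or ker(I - K) ≠ {0} and then range(I - K) = ker((I - K)^*)^⊥, with dim ker(I - K) = dim ker((I - K)^*). We are in the second case, so we need both kernels. Kernel of I - K: (I - K) u = u - u (v·u) = u - u = 0, so ker(I - K) = span{u} = span{(1, 1, -2, 0)} (it is exactly 1-dimensional because rank(I - K) = 3). Kernel of the adjoint: K is real, so (I - K)^* = I - K^T = I - v u^T, and (I - v u^T) v = v - v (u·v) = 0; hence ker((I - K)^*) = span{v} = span{(6, -1, 2, 3)}. Therefore (I - K) x = y is solvable iff <y, v> = 0, i.e. iff 6y_1 - y_2 + 2y_3 + 3y_4 = 0. When this holds, K y = u (v·y) = 0, so (I - K) y = y and x = y is a particular solution; the full solution set is the line x = y + c·u = y + c·(1, 1, -2, 0), c ∈ C.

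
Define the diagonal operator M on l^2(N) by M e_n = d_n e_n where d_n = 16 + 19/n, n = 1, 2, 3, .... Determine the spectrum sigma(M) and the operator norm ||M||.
sigma(M) = {16 + 19/n : n ≥ 1} ∪ {16}; ||M|| = 35

A bounded diagonal operator on l^2 with diagonal entries d_n has spectrum equal to the closure of {d_n : n ≥ 1}: every d_n is an eigenvalue (with eigenvector e_n), so {d_n} ⊂ sigma(M); the spectrum is closed, so its closure is too; and for lambda not in the closure, (M - lambda I) has bounded inverse (the diagonal entries 1/(d_n - lambda) are bounded). For our sequence d_n = 16 + 19/n, n = 1, 2, 3, ...:
  - {d_n} = {16 + 19/n : n ≥ 1}; the only limit point is 16
  - closure = {16 + 19/n : n ≥ 1} ∪ {16}
For the norm: a diagonal operator has ||M|| = sup_n |d_n|. Here d_n = 16 + 19/n is positive and decreasing, so sup_n |d_n| = d_1 = 16 + 19 = 35. So ||M|| = 35.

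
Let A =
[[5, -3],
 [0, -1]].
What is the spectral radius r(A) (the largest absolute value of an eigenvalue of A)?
r(A) = 5

The eigenvalues of A are the roots of its characteristic polynomial. With M = A (coefficients from the trace and determinant):
  p(λ) = det(λ I - M) = λ^2 - 4λ - 5.
For λ^2 - 4λ - 5 the discriminant is 36. It is a perfect square (6^2), so the roots are rational: λ = (4 ± 6)/2 = 5, -1.
Thus the eigenvalues (to 4 decimals) are 5 (modulus 5); -1 (modulus 1). The spectral radius is the largest modulus: r(A) = 5. (Cross-check: r(A) ≤ ||A||_2 ≈ 5.8541; equality holds whenever A is normal, though it can also hold for some non-normal A.)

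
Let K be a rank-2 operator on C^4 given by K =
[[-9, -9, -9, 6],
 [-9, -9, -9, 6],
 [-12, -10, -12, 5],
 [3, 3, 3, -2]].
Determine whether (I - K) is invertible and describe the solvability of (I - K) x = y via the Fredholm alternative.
(I - K) is invertible (det(I - K) = 60 ≠ 0), so for every y in C^4 the equation (I - K) x = y has a unique solution.

K has rank 2 and factors as K = U V^T = u1 v1^T + u2 v2^T with u1 = (3, 3, 3, -1), v1 = (-3, -3, -3, 2), u2 = (0, 0, 1, 0), v2 = (-3, -1, -3, -1) (multiplying out reproduces the displayed K). The nonzero eigenvalues of U V^T coincide with those of the 2 x 2 matrix G = V^T U = [[v1·u1, v1·u2], [v2·u1, v2·u2]] = [[-29, -3], [-20, -3]], and by the Sylvester determinant identity det(I_4 - U V^T) = det(I_2 - V^T U) = det([[30, 3], [20, 4]]) = (30)(4) - (3)(20) = 60. (Direct check: I - K =
[[10, 9, 9, -6],
 [9, 10, 9, -6],
 [12, 10, 13, -5],
 [-3, -3, -3, 3]]
has determinant 60.) The finite-dimensional Fredholm alternative says: either (I - K) is invertible, or ker(I - K) ≠ {0} and then range(I - K) = ker((I - K)^*)^⊥, with dim ker(I - K) = dim ker((I - K)^*). Since det(I - K) ≠ 0, 1 is not an eigenvalue of K and ker(I - K) = {0}, so we are in the first case: for every y there is a unique x = (I - K)^(-1) y. (Explicitly, by the Woodbury identity, (I - U V^T)^(-1) = I + U (I_2 - G)^(-1) V^T.)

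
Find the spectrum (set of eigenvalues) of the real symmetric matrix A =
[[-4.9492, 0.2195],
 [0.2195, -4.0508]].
sigma(A) ≈ {-5, -4}

A is real symmetric, so its spectrum consists of real eigenvalues. Expanding the characteristic polynomial of the displayed matrix gives
  det(λ I - A) = p(λ) = λ^2 + (9)λ + (20).
Solving p(λ) = 0 yields eigenvalues ≈ -5, -4. (A is shown rounded to 4 decimals, so these recover the underlying integer eigenvalues to within that precision.)
Verification: the trace of A = -9 equals the sum of eigenvalues -9, and det(A) ≈ 20.0000 matches the eigenvalue product 20.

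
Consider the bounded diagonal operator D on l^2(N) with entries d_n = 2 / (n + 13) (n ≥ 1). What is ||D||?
||D|| = 1/7 (attained at n = 1)

For D diagonal, ||D|| = sup_n |d_n| = sup_n 2/(n + 13). This is positive and strictly decreasing in n, so the supremum is attained at n = 1: d_1 = 2/(1 + 13) = 1/7. Hence ||D|| = 1/7.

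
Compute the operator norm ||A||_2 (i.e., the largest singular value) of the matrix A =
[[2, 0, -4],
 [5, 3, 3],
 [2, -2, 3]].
||A||_2 ≈ 7.0173 (= sqrt(largest eigenvalue of A^T A))

||A||_2 = sigma_max(A) = sqrt(lambda_max(A^T A)). Form the symmetric matrix M = A^T A =
[[33, 11, 13],
 [11, 13, 3],
 [13, 3, 34]].
Its characteristic polynomial (trace, sum of principal 2x2 minors, determinant of M give the coefficients) is
  p(λ) = det(λ I - M) = λ^3 - 80λ^2 + 1694λ - 8836.
No integer candidate from the rational root theorem (±divisors of 8836) is a root, so the roots are irrational. The cubic discriminant is Δ = 271051632 > 0, so there are three distinct real roots. p(7) = -555 and p(8) = 108 have opposite signs, so a root lies in (7, 8); Newton's method refines it to λ ≈ 7.8246. p(22) = 360 and p(23) = -27 have opposite signs, so a root lies in (22, 23); Newton's method refines it to λ ≈ 22.9322. p(49) = -261 and p(50) = 864 have opposite signs, so a root lies in (49, 50); Newton's method refines it to λ ≈ 49.2432. Check (Vieta): the three roots sum to 80, matching tr M = 80.
So the eigenvalues of A^T A are ≈ 7.8246, 22.9322, 49.2432 (all ≥ 0, as they must be for A^T A). The largest is λ_max ≈ 49.2432, hence ||A||_2 = sqrt(λ_max) ≈ 7.0173.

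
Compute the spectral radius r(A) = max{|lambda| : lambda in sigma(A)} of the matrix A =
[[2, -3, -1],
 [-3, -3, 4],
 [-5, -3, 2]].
r(A) ≈ 5.174

The eigenvalues of A are the roots of its characteristic polynomial. With M = A (coefficients from the trace, the sum of principal 2x2 minors, and det A):
  p(λ) = det(λ I - M) = λ^3 - λ^2 - 10λ - 60.
No integer candidate from the rational root theorem (±divisors of 60) is a root, so the roots are irrational. The cubic discriminant is Δ = -104140 < 0, so there is one real root and a complex-conjugate pair. p(5) = -10 and p(6) = 60 have opposite signs, so a root lies in (5, 6); Newton's method refines it to λ ≈ 5.174. Dividing out (λ - (5.174)) leaves approximately λ^2 + 4.174λ + 11.5964. For λ^2 + 4.174λ + 11.5964 the discriminant is -28.9632. It is negative, so the remaining roots are the complex-conjugate pair λ ≈ -2.087 ± 2.6909i. Their product equals the constant term, so |λ|^2 ≈ 11.5964 and |λ| ≈ 3.4054.
Thus the eigenvalues (to 4 decimals) are 5.174 (modulus 5.174); -2.087 ± 2.6909i (modulus 3.4054). The spectral radius is the largest modulus: r(A) ≈ 5.174. (Cross-check: r(A) ≤ ||A||_2 ≈ 8.2592; equality holds whenever A is normal, though it can also hold for some non-normal A.)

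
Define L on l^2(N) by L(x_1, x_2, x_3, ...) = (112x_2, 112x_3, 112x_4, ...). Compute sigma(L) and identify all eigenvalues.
sigma(L) = closed disk {z in C : |z| ≤ 112}; sigma_p(L) = open disk {z in C : |z| < 112}

Note L = 112·V where V is the unit left shift (V x)_k = x_{k+1}; so sigma(L) = 112·sigma(V) and ||L|| = 112||V||. ||L x||^2 = 12544sum_{k≥2} |x_k|^2 ≤ 12544||x||^2, with equality on {x : x_1 = 0}, so ||L|| = 112. For any lambda with |lambda| < 112, set r = lambda/112 (|r| < 1); the vector x = (1, r, r^2, ...) is in l^2 and satisfies L x = 112(r, r^2, ...) = lambda x, so lambda is an eigenvalue. On the boundary |lambda| = 112 the geometric series diverges, so no l^2 eigenvector exists, but these lambda lie in the approximate point spectrum. Hence sigma(L) is the closed disk of radius 112 and sigma_p(L) is the open disk.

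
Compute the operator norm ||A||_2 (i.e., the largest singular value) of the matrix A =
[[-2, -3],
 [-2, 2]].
||A||_2 = sqrt((21 + sqrt(41))/2) ≈ 3.7016 (= sqrt(largest eigenvalue of A^T A))

||A||_2 = sigma_max(A) = sqrt(lambda_max(A^T A)). Form the symmetric matrix M = A^T A =
[[8, 2],
 [2, 13]].
Its characteristic polynomial (trace, determinant of M give the coefficients) is
  p(λ) = det(λ I - M) = λ^2 - 21λ + 100.
For λ^2 - 21λ + 100 the discriminant is 41. It is nonnegative but not a perfect square, so the roots are real and irrational: λ = (21 ± sqrt(41))/2 ≈ 13.7016, 7.2984.
So the eigenvalues of A^T A are ≈ 7.2984, 13.7016 (all ≥ 0, as they must be for A^T A). The largest is λ_max = (21 + sqrt(41))/2 ≈ 13.7016, hence ||A||_2 = sqrt(λ_max) = sqrt((21 + sqrt(41))/2) ≈ 3.7016.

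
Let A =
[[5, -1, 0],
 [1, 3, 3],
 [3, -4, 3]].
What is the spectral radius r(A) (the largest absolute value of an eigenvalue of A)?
r(A) ≈ 4.8299

The eigenvalues of A are the roots of its characteristic polynomial. With M = A (coefficients from the trace, the sum of principal 2x2 minors, and det A):
  p(λ) = det(λ I - M) = λ^3 - 11λ^2 + 52λ - 99.
No integer candidate from the rational root theorem (±divisors of 99) is a root, so the roots are irrational. The cubic discriminant is Δ = -7647 < 0, so there is one real root and a complex-conjugate pair. p(4) = -3 and p(5) = 11 have opposite signs, so a root lies in (4, 5); Newton's method refines it to λ ≈ 4.2438. Dividing out (λ - (4.2438)) leaves approximately λ^2 - 6.7562λ + 23.3279. For λ^2 - 6.7562λ + 23.3279 the discriminant is -47.666. It is negative, so the remaining roots are the complex-conjugate pair λ ≈ 3.3781 ± 3.452i. Their product equals the constant term, so |λ|^2 ≈ 23.3279 and |λ| ≈ 4.8299.
Thus the eigenvalues (to 4 decimals) are 4.2438 (modulus 4.2438); 3.3781 ± 3.452i (modulus 4.8299). The spectral radius is the largest modulus: r(A) ≈ 4.8299. (Cross-check: r(A) ≤ ||A||_2 ≈ 7.0334; equality holds whenever A is normal, though it can also hold for some non-normal A.)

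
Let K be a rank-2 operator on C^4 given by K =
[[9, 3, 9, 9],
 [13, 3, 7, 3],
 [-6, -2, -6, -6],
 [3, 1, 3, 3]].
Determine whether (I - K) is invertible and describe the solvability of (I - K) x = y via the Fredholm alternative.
(I - K) is invertible (det(I - K) = -18 ≠ 0), so for every y in C^4 the equation (I - K) x = y has a unique solution.

K has rank 2 and factors as K = U V^T = u1 v1^T + u2 v2^T with u1 = (0, -2, 0, 0), v1 = (-2, 0, 1, 3), u2 = (3, 3, -2, 1), v2 = (3, 1, 3, 3) (multiplying out reproduces the displayed K). The nonzero eigenvalues of U V^T coincide with those of the 2 x 2 matrix G = V^T U = [[v1·u1, v1·u2], [v2·u1, v2·u2]] = [[0, -5], [-2, 9]], and by the Sylvester determinant identity det(I_4 - U V^T) = det(I_2 - V^T U) = det([[1, 5], [2, -8]]) = (1)(-8) - (5)(2) = -18. (Direct check: I - K =
[[-8, -3, -9, -9],
 [-13, -2, -7, -3],
 [6, 2, 7, 6],
 [-3, -1, -3, -2]]
has determinant -18.) The finite-dimensional Fredholm alternative says: either (I - K) is invertible, or ker(I - K) ≠ {0} and then range(I - K) = ker((I - K)^*)^⊥, with dim ker(I - K) = dim ker((I - K)^*). Since det(I - K) ≠ 0, 1 is not an eigenvalue of K and ker(I - K) = {0}, so we are in the first case: for every y there is a unique x = (I - K)^(-1) y. (Explicitly, by the Woodbury identity, (I - U V^T)^(-1) = I + U (I_2 - G)^(-1) V^T.)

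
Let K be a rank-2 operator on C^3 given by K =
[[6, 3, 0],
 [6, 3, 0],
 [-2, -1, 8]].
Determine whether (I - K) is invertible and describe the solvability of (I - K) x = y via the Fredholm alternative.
(I - K) is invertible (det(I - K) = 56 ≠ 0), so for every y in C^3 the equation (I - K) x = y has a unique solution.

K has rank 2 and factors as K = U V^T = u1 v1^T + u2 v2^T with u1 = (-2, -2, -2), v1 = (0, 0, -3), u2 = (3, 3, -1), v2 = (2, 1, -2) (multiplying out reproduces the displayed K). The nonzero eigenvalues of U V^T coincide with those of the 2 x 2 matrix G = V^T U = [[v1·u1, v1·u2], [v2·u1, v2·u2]] = [[6, 3], [-2, 11]], and by the Sylvester determinant identity det(I_3 - U V^T) = det(I_2 - V^T U) = det([[-5, -3], [2, -10]]) = (-5)(-10) - (-3)(2) = 56. (Direct check: I - K =
[[-5, -3, 0],
 [-6, -2, 0],
 [2, 1, -7]]
has determinant 56.) The finite-dimensional Fredholm alternative says: either (I - K) is invertible, or ker(I - K) ≠ {0} and then range(I - K) = ker((I - K)^*)^⊥, with dim ker(I - K) = dim ker((I - K)^*). Since det(I - K) ≠ 0, 1 is not an eigenvalue of K and ker(I - K) = {0}, so we are in the first case: for every y there is a unique x = (I - K)^(-1) y. (Explicitly, by the Woodbury identity, (I - U V^T)^(-1) = I + U (I_2 - G)^(-1) V^T.)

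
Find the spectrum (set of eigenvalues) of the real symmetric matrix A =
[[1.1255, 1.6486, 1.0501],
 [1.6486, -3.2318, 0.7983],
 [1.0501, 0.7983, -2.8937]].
sigma(A) ≈ {-4, -3, 2}

A is real symmetric, so its spectrum consists of real eigenvalues. Expanding the characteristic polynomial of the displayed matrix gives
  det(λ I - A) = p(λ) = λ^3 + (5)λ^2 + (-2)λ + (-24).
Solving p(λ) = 0 yields eigenvalues ≈ -4, -3, 2. (A is shown rounded to 4 decimals, so these recover the underlying integer eigenvalues to within that precision.)
Verification: the trace of A = -5 equals the sum of eigenvalues -5, and det(A) ≈ 24.0008 matches the eigenvalue product 24.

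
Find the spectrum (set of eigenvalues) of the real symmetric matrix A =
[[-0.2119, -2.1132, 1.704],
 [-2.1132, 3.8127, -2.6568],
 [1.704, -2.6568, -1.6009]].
sigma(A) ≈ {-3, -1, 6}

A is real symmetric, so its spectrum consists of real eigenvalues. Expanding the characteristic polynomial of the displayed matrix gives
  det(λ I - A) = p(λ) = λ^3 + (-2)λ^2 + (-21)λ + (-18.0012).
Solving p(λ) = 0 yields eigenvalues ≈ -3, -1, 6. (A is shown rounded to 4 decimals, so these recover the underlying integer eigenvalues to within that precision.)
Verification: the trace of A = 2 equals the sum of eigenvalues 2, and det(A) ≈ 18.0012 matches the eigenvalue product 18.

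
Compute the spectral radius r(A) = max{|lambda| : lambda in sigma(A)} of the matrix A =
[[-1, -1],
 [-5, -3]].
r(A) = (4 + sqrt(24))/2 ≈ 4.4495

The eigenvalues of A are the roots of its characteristic polynomial. With M = A (coefficients from the trace and determinant):
  p(λ) = det(λ I - M) = λ^2 + 4λ - 2.
For λ^2 + 4λ - 2 the discriminant is 24. It is nonnegative but not a perfect square, so the roots are real and irrational: λ = (-4 ± sqrt(24))/2 ≈ 0.4495, -4.4495.
Thus the eigenvalues (to 4 decimals) are 0.4495 (modulus 0.4495); -4.4495 (modulus 4.4495). The spectral radius is the largest modulus: r(A) = (4 + sqrt(24))/2 ≈ 4.4495. (Cross-check: r(A) ≤ ||A||_2 ≈ 5.9907; equality holds whenever A is normal, though it can also hold for some non-normal A.)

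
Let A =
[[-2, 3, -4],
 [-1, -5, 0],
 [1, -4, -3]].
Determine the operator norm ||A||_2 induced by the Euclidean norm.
||A||_2 ≈ 7.1115 (= sqrt(largest eigenvalue of A^T A))

||A||_2 = sigma_max(A) = sqrt(lambda_max(A^T A)). Form the symmetric matrix M = A^T A =
[[6, -5, 5],
 [-5, 50, 0],
 [5, 0, 25]].
Its characteristic polynomial (trace, sum of principal 2x2 minors, determinant of M give the coefficients) is
  p(λ) = det(λ I - M) = λ^3 - 81λ^2 + 1650λ - 5625.
No integer candidate from the rational root theorem (±divisors of 5625) is a root, so the roots are irrational. The cubic discriminant is Δ = 614165625 > 0, so there are three distinct real roots. p(4) = -257 and p(5) = 725 have opposite signs, so a root lies in (4, 5); Newton's method refines it to λ ≈ 4.2488. p(26) = 95 and p(27) = -441 have opposite signs, so a root lies in (26, 27); Newton's method refines it to λ ≈ 26.1777. p(50) = -625 and p(51) = 495 have opposite signs, so a root lies in (50, 51); Newton's method refines it to λ ≈ 50.5734. Check (Vieta): the three roots sum to 81, matching tr M = 81.
So the eigenvalues of A^T A are ≈ 4.2488, 26.1777, 50.5734 (all ≥ 0, as they must be for A^T A). The largest is λ_max ≈ 50.5734, hence ||A||_2 = sqrt(λ_max) ≈ 7.1115.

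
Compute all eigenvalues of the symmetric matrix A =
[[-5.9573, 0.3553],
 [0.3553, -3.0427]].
sigma(A) ≈ {-6, -3}

A is real symmetric, so its spectrum consists of real eigenvalues. Expanding the characteristic polynomial of the displayed matrix gives
  det(λ I - A) = p(λ) = λ^2 + (9)λ + (18).
Solving p(λ) = 0 yields eigenvalues ≈ -6, -3. (A is shown rounded to 4 decimals, so these recover the underlying integer eigenvalues to within that precision.)
Verification: the trace of A = -9 equals the sum of eigenvalues -9, and det(A) ≈ 18.0000 matches the eigenvalue product 18.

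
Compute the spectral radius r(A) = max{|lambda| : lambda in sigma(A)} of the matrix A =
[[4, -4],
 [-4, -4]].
r(A) = sqrt(128)/2 ≈ 5.6569

The eigenvalues of A are the roots of its characteristic polynomial. With M = A (coefficients from the trace and determinant):
  p(λ) = det(λ I - M) = λ^2 - 32.
For λ^2 - 32 the discriminant is 128. It is nonnegative but not a perfect square, so the roots are real and irrational: λ = ± sqrt(128)/2 ≈ 5.6569, -5.6569.
Thus the eigenvalues (to 4 decimals) are 5.6569 (modulus 5.6569); -5.6569 (modulus 5.6569). The spectral radius is the largest modulus: r(A) = sqrt(128)/2 ≈ 5.6569. (Cross-check: r(A) ≤ ||A||_2 ≈ 5.6569; equality holds whenever A is normal, though it can also hold for some non-normal A.)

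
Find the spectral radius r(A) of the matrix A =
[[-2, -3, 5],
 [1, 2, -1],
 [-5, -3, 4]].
r(A) ≈ 4.1902

The eigenvalues of A are the roots of its characteristic polynomial. With M = A (coefficients from the trace, the sum of principal 2x2 minors, and det A):
  p(λ) = det(λ I - M) = λ^3 - 4λ^2 + 21λ - 22.
No integer candidate from the rational root theorem (±divisors of 22) is a root, so the roots are irrational. The cubic discriminant is Δ = -15424 < 0, so there is one real root and a complex-conjugate pair. p(1) = -4 and p(2) = 12 have opposite signs, so a root lies in (1, 2); Newton's method refines it to λ ≈ 1.253. Dividing out (λ - (1.253)) leaves approximately λ^2 - 2.747λ + 17.558. For λ^2 - 2.747λ + 17.558 the discriminant is -62.686. It is negative, so the remaining roots are the complex-conjugate pair λ ≈ 1.3735 ± 3.9587i. Their product equals the constant term, so |λ|^2 ≈ 17.558 and |λ| ≈ 4.1902.
Thus the eigenvalues (to 4 decimals) are 1.253 (modulus 1.253); 1.3735 ± 3.9587i (modulus 4.1902). The spectral radius is the largest modulus: r(A) ≈ 4.1902. (Cross-check: r(A) ≤ ||A||_2 ≈ 9.3941; equality holds whenever A is normal, though it can also hold for some non-normal A.)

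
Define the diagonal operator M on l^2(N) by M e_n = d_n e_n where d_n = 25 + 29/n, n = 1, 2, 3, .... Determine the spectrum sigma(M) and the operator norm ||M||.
sigma(M) = {25 + 29/n : n ≥ 1} ∪ {25}; ||M|| = 54

A bounded diagonal operator on l^2 with diagonal entries d_n has spectrum equal to the closure of {d_n : n ≥ 1}: every d_n is an eigenvalue (with eigenvector e_n), so {d_n} ⊂ sigma(M); the spectrum is closed, so its closure is too; and for lambda not in the closure, (M - lambda I) has bounded inverse (the diagonal entries 1/(d_n - lambda) are bounded). For our sequence d_n = 25 + 29/n, n = 1, 2, 3, ...:
  - {d_n} = {25 + 29/n : n ≥ 1}; the only limit point is 25
  - closure = {25 + 29/n : n ≥ 1} ∪ {25}
For the norm: a diagonal operator has ||M|| = sup_n |d_n|. Here d_n = 25 + 29/n is positive and decreasing, so sup_n |d_n| = d_1 = 25 + 29 = 54. So ||M|| = 54.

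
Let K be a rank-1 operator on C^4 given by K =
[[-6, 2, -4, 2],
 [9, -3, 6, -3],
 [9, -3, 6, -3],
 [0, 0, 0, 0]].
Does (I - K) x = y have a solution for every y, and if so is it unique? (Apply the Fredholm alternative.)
(I - K) is invertible (det(I - K) = 4 ≠ 0), so for every y in C^4 the equation (I - K) x = y has a unique solution.

K has rank 1, so it is an outer product K = u v^T: every row of K is a multiple of one row vector. Reading off the entries, u = (-2, 3, 3, 0) and v = (3, -1, 2, -1) (row i of K equals u_i·v^T). A rank-one matrix u v^T satisfies K u = u (v·u) and kills the (3)-dimensional subspace v^⊥, so its characteristic polynomial is lambda^3 (lambda - v·u) with v·u = tr K = -3. Hence the eigenvalues of I - K are 1 (multiplicity 3) and 1 - (-3) = 4, so det(I - K) = 4. (Direct check: I - K =
[[7, -2, 4, -2],
 [-9, 4, -6, 3],
 [-9, 3, -5, 3],
 [0, 0, 0, 1]]
has determinant 4.) The finite-dimensional Fredholm alternative says: either (I - K) is invertible, or ker(I - K) ≠ {0} and then range(I - K) = ker((I - K)^*)^⊥, with dim ker(I - K) = dim ker((I - K)^*). Since det(I - K) ≠ 0, 1 is not an eigenvalue of K and ker(I - K) = {0}, so we are in the first case: for every y there is a unique x = (I - K)^(-1) y. Explicitly, by the Sherman–Morrison formula, (I - u v^T)^(-1) = I + u v^T/(1 - v·u), i.e. (I - K)^(-1) = I + K/(4).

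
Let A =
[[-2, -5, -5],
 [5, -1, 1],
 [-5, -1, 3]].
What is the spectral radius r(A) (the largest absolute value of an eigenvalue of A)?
r(A) ≈ 5.7327

The eigenvalues of A are the roots of its characteristic polynomial. With M = A (coefficients from the trace, the sum of principal 2x2 minors, and det A):
  p(λ) = det(λ I - M) = λ^3 - 6λ - 154.
No integer candidate from the rational root theorem (±divisors of 154) is a root, so the roots are irrational. The cubic discriminant is Δ = -639468 < 0, so there is one real root and a complex-conjugate pair. p(5) = -59 and p(6) = 26 have opposite signs, so a root lies in (5, 6); Newton's method refines it to λ ≈ 5.7327. Dividing out (λ - (5.7327)) leaves approximately λ^2 + 5.7327λ + 26.8636. For λ^2 + 5.7327λ + 26.8636 the discriminant is -74.5907. It is negative, so the remaining roots are the complex-conjugate pair λ ≈ -2.8663 ± 4.3183i. Their product equals the constant term, so |λ|^2 ≈ 26.8636 and |λ| ≈ 5.183.
Thus the eigenvalues (to 4 decimals) are 5.7327 (modulus 5.7327); -2.8663 ± 4.3183i (modulus 5.183). The spectral radius is the largest modulus: r(A) ≈ 5.7327. (Cross-check: r(A) ≤ ||A||_2 ≈ 7.7654; equality holds whenever A is normal, though it can also hold for some non-normal A.)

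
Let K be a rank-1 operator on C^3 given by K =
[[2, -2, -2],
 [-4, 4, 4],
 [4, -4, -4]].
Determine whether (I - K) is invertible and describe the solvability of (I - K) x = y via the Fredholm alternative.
(I - K) is invertible (det(I - K) = -1 ≠ 0), so for every y in C^3 the equation (I - K) x = y has a unique solution.

K has rank 1, so it is an outer product K = u v^T: every row of K is a multiple of one row vector. Reading off the entries, u = (-1, 2, -2) and v = (-2, 2, 2) (row i of K equals u_i·v^T). A rank-one matrix u v^T satisfies K u = u (v·u) and kills the (2)-dimensional subspace v^⊥, so its characteristic polynomial is lambda^2 (lambda - v·u) with v·u = tr K = 2. Hence the eigenvalues of I - K are 1 (multiplicity 2) and 1 - (2) = -1, so det(I - K) = -1. (Direct check: I - K =
[[-1, 2, 2],
 [4, -3, -4],
 [-4, 4, 5]]
has determinant -1.) The finite-dimensional Fredholm alternative says: either (I - K) is invertible, or ker(I - K) ≠ {0} and then range(I - K) = ker((I - K)^*)^⊥, with dim ker(I - K) = dim ker((I - K)^*). Since det(I - K) ≠ 0, 1 is not an eigenvalue of K and ker(I - K) = {0}, so we are in the first case: for every y there is a unique x = (I - K)^(-1) y. Explicitly, by the Sherman–Morrison formula, (I - u v^T)^(-1) = I + u v^T/(1 - v·u), i.e. (I - K)^(-1) = I - K.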